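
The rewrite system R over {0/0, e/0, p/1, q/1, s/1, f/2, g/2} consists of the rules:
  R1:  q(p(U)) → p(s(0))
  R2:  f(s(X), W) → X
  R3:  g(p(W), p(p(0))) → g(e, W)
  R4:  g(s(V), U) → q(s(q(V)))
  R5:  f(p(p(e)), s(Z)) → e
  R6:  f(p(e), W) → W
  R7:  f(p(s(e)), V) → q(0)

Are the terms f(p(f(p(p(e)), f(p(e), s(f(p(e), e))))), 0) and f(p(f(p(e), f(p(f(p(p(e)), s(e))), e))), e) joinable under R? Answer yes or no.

no — NF(t₁) = 0, NF(t₂) = e

Reduce t₁ = f(p(f(p(p(e)), f(p(e), s(f(p(e), e))))), 0):
1. f(p(f(p(p(e)), f(p(e), s(f(p(e), e))))), 0)  →  f(p(f(p(p(e)), s(f(p(e), e)))), 0)   [R6 at 1.1.2]
2. f(p(f(p(p(e)), s(f(p(e), e)))), 0)  →  f(p(e), 0)   [R5 at 1.1]
3. f(p(e), 0)  →  0   [R6 at ε]

Reduce t₂ = f(p(f(p(e), f(p(f(p(p(e)), s(e))), e))), e):
1. f(p(f(p(e), f(p(f(p(p(e)), s(e))), e))), e)  →  f(p(f(p(f(p(p(e)), s(e))), e)), e)   [R6 at 1.1]
2. f(p(f(p(f(p(p(e)), s(e))), e)), e)  →  f(p(f(p(e), e)), e)   [R5 at 1.1.1.1]
3. f(p(f(p(e), e)), e)  →  f(p(e), e)   [R6 at 1.1]
4. f(p(e), e)  →  e   [R6 at ε]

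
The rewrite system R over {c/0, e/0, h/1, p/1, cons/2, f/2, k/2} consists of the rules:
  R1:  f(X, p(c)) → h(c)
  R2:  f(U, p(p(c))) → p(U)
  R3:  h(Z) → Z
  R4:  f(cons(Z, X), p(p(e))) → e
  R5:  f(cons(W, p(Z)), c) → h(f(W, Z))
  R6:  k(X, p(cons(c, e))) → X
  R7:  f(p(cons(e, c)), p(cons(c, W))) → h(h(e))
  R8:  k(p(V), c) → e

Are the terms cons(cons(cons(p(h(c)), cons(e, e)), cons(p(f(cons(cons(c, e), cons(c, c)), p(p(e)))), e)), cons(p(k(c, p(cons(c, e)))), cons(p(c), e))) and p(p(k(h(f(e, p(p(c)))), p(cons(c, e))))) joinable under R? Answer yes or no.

no — NF(t₁) = cons(cons(cons(p(c), cons(e, e)), cons(p(e), e)), cons(p(c), cons(p(c), e))), NF(t₂) = p(p(p(e)))

Reduce t₁ = cons(cons(cons(p(h(c)), cons(e, e)), cons(p(f(cons(cons(c, e), cons(c, c)), p(p(e)))), e)), cons(p(k(c, p(cons(c, e)))), cons(p(c), e))):
1. cons(cons(cons(p(h(c)), cons(e, e)), cons(p(f(cons(cons(c, e), cons(c, c)), p(p(e)))), e)), cons(p(k(c, p(cons(c, e)))), cons(p(c), e)))  →  cons(cons(cons(p(c), cons(e, e)), cons(p(f(cons(cons(c, e), cons(c, c)), p(p(e)))), e)), cons(p(k(c, p(cons(c, e)))), cons(p(c), e)))   [R3 at 1.1.1.1]
2. cons(cons(cons(p(c), cons(e, e)), cons(p(f(cons(cons(c, e), cons(c, c)), p(p(e)))), e)), cons(p(k(c, p(cons(c, e)))), cons(p(c), e)))  →  cons(cons(cons(p(c), cons(e, e)), cons(p(e), e)), cons(p(k(c, p(cons(c, e)))), cons(p(c), e)))   [R4 at 1.2.1.1]
3. cons(cons(cons(p(c), cons(e, e)), cons(p(e), e)), cons(p(k(c, p(cons(c, e)))), cons(p(c), e)))  →  cons(cons(cons(p(c), cons(e, e)), cons(p(e), e)), cons(p(c), cons(p(c), e)))   [R6 at 2.1.1]

Reduce t₂ = p(p(k(h(f(e, p(p(c)))), p(cons(c, e))))):
1. p(p(k(h(f(e, p(p(c)))), p(cons(c, e)))))  →  p(p(h(f(e, p(p(c))))))   [R6 at 1.1]
2. p(p(h(f(e, p(p(c))))))  →  p(p(f(e, p(p(c)))))   [R3 at 1.1]
3. p(p(f(e, p(p(c)))))  →  p(p(p(e)))   [R2 at 1.1]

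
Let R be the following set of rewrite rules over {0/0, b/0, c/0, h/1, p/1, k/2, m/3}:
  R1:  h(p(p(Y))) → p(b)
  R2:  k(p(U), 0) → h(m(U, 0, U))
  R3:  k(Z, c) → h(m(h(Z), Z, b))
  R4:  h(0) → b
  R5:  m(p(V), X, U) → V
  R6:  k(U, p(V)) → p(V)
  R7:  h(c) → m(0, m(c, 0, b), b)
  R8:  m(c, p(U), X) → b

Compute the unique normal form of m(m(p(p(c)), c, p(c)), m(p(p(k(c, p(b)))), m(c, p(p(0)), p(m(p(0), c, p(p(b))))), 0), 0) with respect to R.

c

1. m(m(p(p(c)), c, p(c)), m(p(p(k(c, p(b)))), m(c, p(p(0)), p(m(p(0), c, p(p(b))))), 0), 0)  →  m(p(c), m(p(p(k(c, p(b)))), m(c, p(p(0)), p(m(p(0), c, p(p(b))))), 0), 0)   [R5 at 1]
2. m(p(c), m(p(p(k(c, p(b)))), m(c, p(p(0)), p(m(p(0), c, p(p(b))))), 0), 0)  →  c   [R5 at ε]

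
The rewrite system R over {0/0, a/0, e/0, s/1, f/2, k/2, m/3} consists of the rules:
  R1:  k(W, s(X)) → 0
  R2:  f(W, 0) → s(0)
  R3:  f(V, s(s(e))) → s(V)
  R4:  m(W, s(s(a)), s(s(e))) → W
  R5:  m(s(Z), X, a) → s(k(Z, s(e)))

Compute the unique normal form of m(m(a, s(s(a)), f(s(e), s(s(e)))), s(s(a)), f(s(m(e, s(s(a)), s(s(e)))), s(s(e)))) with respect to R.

a

1. m(m(a, s(s(a)), f(s(e), s(s(e)))), s(s(a)), f(s(m(e, s(s(a)), s(s(e)))), s(s(e))))  →  m(m(a, s(s(a)), s(s(e))), s(s(a)), f(s(m(e, s(s(a)), s(s(e)))), s(s(e))))   [R3 at 1.3]
2. m(m(a, s(s(a)), s(s(e))), s(s(a)), f(s(m(e, s(s(a)), s(s(e)))), s(s(e))))  →  m(a, s(s(a)), f(s(m(e, s(s(a)), s(s(e)))), s(s(e))))   [R4 at 1]
3. m(a, s(s(a)), f(s(m(e, s(s(a)), s(s(e)))), s(s(e))))  →  m(a, s(s(a)), s(s(m(e, s(s(a)), s(s(e))))))   [R3 at 3]
4. m(a, s(s(a)), s(s(m(e, s(s(a)), s(s(e))))))  →  m(a, s(s(a)), s(s(e)))   [R4 at 3.1.1]
5. m(a, s(s(a)), s(s(e)))  →  a   [R4 at ε]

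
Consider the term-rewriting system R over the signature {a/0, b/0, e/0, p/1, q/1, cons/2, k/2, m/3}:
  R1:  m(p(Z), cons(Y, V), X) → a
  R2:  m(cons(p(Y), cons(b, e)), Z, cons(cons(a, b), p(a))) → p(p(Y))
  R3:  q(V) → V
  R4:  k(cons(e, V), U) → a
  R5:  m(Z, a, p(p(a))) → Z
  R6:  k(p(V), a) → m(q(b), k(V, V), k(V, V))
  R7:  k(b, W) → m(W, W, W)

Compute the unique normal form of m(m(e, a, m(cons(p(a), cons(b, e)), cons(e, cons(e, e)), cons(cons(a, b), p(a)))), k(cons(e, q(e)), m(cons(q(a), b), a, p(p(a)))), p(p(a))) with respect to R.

1. m(m(e, a, m(cons(p(a), cons(b, e)), cons(e, cons(e, e)), cons(cons(a, b), p(a)))), k(cons(e, q(e)), m(cons(q(a), b), a, p(p(a)))), p(p(a)))  →  m(m(e, a, p(p(a))), k(cons(e, q(e)), m(cons(q(a), b), a, p(p(a)))), p(p(a)))   [R2 at 1.3]
2. m(m(e, a, p(p(a))), k(cons(e, q(e)), m(cons(q(a), b), a, p(p(a)))), p(p(a)))  →  m(e, k(cons(e, q(e)), m(cons(q(a), b), a, p(p(a)))), p(p(a)))   [R5 at 1]
3. m(e, k(cons(e, q(e)), m(cons(q(a), b), a, p(p(a)))), p(p(a)))  →  m(e, a, p(p(a)))   [R4 at 2]
4. m(e, a, p(p(a)))  →  e   [R5 at ε]

e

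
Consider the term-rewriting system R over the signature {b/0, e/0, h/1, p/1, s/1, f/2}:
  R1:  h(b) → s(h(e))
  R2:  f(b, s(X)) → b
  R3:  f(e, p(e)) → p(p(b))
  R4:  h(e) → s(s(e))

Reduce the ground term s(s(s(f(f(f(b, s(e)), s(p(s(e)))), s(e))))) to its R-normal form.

1. s(s(s(f(f(f(b, s(e)), s(p(s(e)))), s(e)))))  →  s(s(s(f(f(b, s(p(s(e)))), s(e)))))   [R2 at 1.1.1.1.1]
2. s(s(s(f(f(b, s(p(s(e)))), s(e)))))  →  s(s(s(f(b, s(e)))))   [R2 at 1.1.1.1]
3. s(s(s(f(b, s(e)))))  →  s(s(s(b)))   [R2 at 1.1.1]

s(s(s(b)))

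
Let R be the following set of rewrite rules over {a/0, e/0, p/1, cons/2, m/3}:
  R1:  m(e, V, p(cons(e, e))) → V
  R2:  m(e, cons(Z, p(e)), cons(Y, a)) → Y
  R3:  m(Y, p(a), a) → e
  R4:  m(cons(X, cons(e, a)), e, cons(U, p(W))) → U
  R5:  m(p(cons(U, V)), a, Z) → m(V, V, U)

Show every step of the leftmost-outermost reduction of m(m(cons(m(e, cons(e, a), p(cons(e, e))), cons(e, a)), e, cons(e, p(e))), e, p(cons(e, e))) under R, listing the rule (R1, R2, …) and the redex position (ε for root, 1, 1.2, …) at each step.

1. m(m(cons(m(e, cons(e, a), p(cons(e, e))), cons(e, a)), e, cons(e, p(e))), e, p(cons(e, e)))  →  m(e, e, p(cons(e, e)))   [R4 at 1]
2. m(e, e, p(cons(e, e)))  →  e   [R1 at ε]

e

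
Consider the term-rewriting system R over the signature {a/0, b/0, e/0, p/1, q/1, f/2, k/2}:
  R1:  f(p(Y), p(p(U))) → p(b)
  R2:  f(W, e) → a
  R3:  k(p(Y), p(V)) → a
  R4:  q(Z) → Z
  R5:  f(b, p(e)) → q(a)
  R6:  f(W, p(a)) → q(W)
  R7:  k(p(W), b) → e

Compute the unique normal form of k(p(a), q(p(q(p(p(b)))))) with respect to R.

a

1. k(p(a), q(p(q(p(p(b))))))  →  k(p(a), p(q(p(p(b)))))   [R4 at 2]
2. k(p(a), p(q(p(p(b)))))  →  a   [R3 at ε]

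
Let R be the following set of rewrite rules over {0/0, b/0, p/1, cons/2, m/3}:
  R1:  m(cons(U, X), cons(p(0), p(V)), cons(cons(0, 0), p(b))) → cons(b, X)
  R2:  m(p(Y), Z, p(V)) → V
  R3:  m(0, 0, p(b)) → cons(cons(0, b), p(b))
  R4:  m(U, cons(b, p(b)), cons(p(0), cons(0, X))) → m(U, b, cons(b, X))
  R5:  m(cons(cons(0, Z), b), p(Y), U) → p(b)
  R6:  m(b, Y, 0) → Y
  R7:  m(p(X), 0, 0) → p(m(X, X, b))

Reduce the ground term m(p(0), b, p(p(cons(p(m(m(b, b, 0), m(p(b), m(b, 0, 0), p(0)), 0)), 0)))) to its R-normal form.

p(cons(p(0), 0))

1. m(p(0), b, p(p(cons(p(m(m(b, b, 0), m(p(b), m(b, 0, 0), p(0)), 0)), 0))))  →  p(cons(p(m(m(b, b, 0), m(p(b), m(b, 0, 0), p(0)), 0)), 0))   [R2 at ε]
2. p(cons(p(m(m(b, b, 0), m(p(b), m(b, 0, 0), p(0)), 0)), 0))  →  p(cons(p(m(b, m(p(b), m(b, 0, 0), p(0)), 0)), 0))   [R6 at 1.1.1.1]
3. p(cons(p(m(b, m(p(b), m(b, 0, 0), p(0)), 0)), 0))  →  p(cons(p(m(p(b), m(b, 0, 0), p(0))), 0))   [R6 at 1.1.1]
4. p(cons(p(m(p(b), m(b, 0, 0), p(0))), 0))  →  p(cons(p(0), 0))   [R2 at 1.1.1]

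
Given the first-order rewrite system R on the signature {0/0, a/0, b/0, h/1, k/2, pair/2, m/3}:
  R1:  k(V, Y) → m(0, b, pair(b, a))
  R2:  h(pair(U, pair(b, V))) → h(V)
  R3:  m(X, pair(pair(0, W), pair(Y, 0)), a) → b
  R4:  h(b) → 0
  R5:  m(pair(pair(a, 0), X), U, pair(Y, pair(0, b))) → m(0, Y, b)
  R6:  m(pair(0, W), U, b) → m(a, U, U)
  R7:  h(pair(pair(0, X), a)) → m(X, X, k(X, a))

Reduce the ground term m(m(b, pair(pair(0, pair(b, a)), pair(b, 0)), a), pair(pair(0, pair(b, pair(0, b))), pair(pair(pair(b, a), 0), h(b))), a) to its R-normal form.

b

1. m(m(b, pair(pair(0, pair(b, a)), pair(b, 0)), a), pair(pair(0, pair(b, pair(0, b))), pair(pair(pair(b, a), 0), h(b))), a)  →  m(b, pair(pair(0, pair(b, pair(0, b))), pair(pair(pair(b, a), 0), h(b))), a)   [R3 at 1]
2. m(b, pair(pair(0, pair(b, pair(0, b))), pair(pair(pair(b, a), 0), h(b))), a)  →  m(b, pair(pair(0, pair(b, pair(0, b))), pair(pair(pair(b, a), 0), 0)), a)   [R4 at 2.2.2]
3. m(b, pair(pair(0, pair(b, pair(0, b))), pair(pair(pair(b, a), 0), 0)), a)  →  b   [R3 at ε]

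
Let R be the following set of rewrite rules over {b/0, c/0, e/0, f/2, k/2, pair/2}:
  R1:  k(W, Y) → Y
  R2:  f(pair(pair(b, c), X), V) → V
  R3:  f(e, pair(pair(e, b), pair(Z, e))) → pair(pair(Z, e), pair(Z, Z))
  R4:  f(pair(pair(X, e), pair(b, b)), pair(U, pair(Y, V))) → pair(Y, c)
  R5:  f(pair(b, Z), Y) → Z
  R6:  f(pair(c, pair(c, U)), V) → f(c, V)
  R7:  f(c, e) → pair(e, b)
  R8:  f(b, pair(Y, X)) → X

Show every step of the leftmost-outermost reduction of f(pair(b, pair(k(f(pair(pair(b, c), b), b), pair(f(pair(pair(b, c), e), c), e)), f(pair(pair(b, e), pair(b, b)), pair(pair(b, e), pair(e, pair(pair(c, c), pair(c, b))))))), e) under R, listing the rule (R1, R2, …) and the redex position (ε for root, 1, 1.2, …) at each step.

1. f(pair(b, pair(k(f(pair(pair(b, c), b), b), pair(f(pair(pair(b, c), e), c), e)), f(pair(pair(b, e), pair(b, b)), pair(pair(b, e), pair(e, pair(pair(c, c), pair(c, b))))))), e)  →  pair(k(f(pair(pair(b, c), b), b), pair(f(pair(pair(b, c), e), c), e)), f(pair(pair(b, e), pair(b, b)), pair(pair(b, e), pair(e, pair(pair(c, c), pair(c, b))))))   [R5 at ε]
2. pair(k(f(pair(pair(b, c), b), b), pair(f(pair(pair(b, c), e), c), e)), f(pair(pair(b, e), pair(b, b)), pair(pair(b, e), pair(e, pair(pair(c, c), pair(c, b))))))  →  pair(pair(f(pair(pair(b, c), e), c), e), f(pair(pair(b, e), pair(b, b)), pair(pair(b, e), pair(e, pair(pair(c, c), pair(c, b))))))   [R1 at 1]
3. pair(pair(f(pair(pair(b, c), e), c), e), f(pair(pair(b, e), pair(b, b)), pair(pair(b, e), pair(e, pair(pair(c, c), pair(c, b))))))  →  pair(pair(c, e), f(pair(pair(b, e), pair(b, b)), pair(pair(b, e), pair(e, pair(pair(c, c), pair(c, b))))))   [R2 at 1.1]
4. pair(pair(c, e), f(pair(pair(b, e), pair(b, b)), pair(pair(b, e), pair(e, pair(pair(c, c), pair(c, b))))))  →  pair(pair(c, e), pair(e, c))   [R4 at 2]

pair(pair(c, e), pair(e, c))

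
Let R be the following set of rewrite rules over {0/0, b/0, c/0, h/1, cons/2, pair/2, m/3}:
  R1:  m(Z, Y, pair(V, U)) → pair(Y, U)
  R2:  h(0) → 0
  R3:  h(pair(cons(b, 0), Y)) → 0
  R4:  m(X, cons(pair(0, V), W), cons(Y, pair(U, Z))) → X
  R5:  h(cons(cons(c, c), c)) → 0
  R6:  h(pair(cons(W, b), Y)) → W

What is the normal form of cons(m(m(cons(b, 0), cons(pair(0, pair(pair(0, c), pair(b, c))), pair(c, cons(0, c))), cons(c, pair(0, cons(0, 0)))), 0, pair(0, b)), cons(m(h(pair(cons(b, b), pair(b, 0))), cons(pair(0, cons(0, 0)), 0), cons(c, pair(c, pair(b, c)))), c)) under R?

cons(pair(0, b), cons(b, c))

1. cons(m(m(cons(b, 0), cons(pair(0, pair(pair(0, c), pair(b, c))), pair(c, cons(0, c))), cons(c, pair(0, cons(0, 0)))), 0, pair(0, b)), cons(m(h(pair(cons(b, b), pair(b, 0))), cons(pair(0, cons(0, 0)), 0), cons(c, pair(c, pair(b, c)))), c))  →  cons(pair(0, b), cons(m(h(pair(cons(b, b), pair(b, 0))), cons(pair(0, cons(0, 0)), 0), cons(c, pair(c, pair(b, c)))), c))   [R1 at 1]
2. cons(pair(0, b), cons(m(h(pair(cons(b, b), pair(b, 0))), cons(pair(0, cons(0, 0)), 0), cons(c, pair(c, pair(b, c)))), c))  →  cons(pair(0, b), cons(h(pair(cons(b, b), pair(b, 0))), c))   [R4 at 2.1]
3. cons(pair(0, b), cons(h(pair(cons(b, b), pair(b, 0))), c))  →  cons(pair(0, b), cons(b, c))   [R6 at 2.1]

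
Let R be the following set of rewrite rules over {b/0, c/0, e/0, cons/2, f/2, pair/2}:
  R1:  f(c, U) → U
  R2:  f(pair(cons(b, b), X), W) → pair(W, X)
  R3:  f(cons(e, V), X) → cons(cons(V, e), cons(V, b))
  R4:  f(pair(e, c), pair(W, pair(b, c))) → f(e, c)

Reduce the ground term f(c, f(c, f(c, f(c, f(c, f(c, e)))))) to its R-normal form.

1. f(c, f(c, f(c, f(c, f(c, f(c, e))))))  →  f(c, f(c, f(c, f(c, f(c, e)))))   [R1 at ε]
2. f(c, f(c, f(c, f(c, f(c, e)))))  →  f(c, f(c, f(c, f(c, e))))   [R1 at ε]
3. f(c, f(c, f(c, f(c, e))))  →  f(c, f(c, f(c, e)))   [R1 at ε]
4. f(c, f(c, f(c, e)))  →  f(c, f(c, e))   [R1 at ε]
5. f(c, f(c, e))  →  f(c, e)   [R1 at ε]
6. f(c, e)  →  e   [R1 at ε]

e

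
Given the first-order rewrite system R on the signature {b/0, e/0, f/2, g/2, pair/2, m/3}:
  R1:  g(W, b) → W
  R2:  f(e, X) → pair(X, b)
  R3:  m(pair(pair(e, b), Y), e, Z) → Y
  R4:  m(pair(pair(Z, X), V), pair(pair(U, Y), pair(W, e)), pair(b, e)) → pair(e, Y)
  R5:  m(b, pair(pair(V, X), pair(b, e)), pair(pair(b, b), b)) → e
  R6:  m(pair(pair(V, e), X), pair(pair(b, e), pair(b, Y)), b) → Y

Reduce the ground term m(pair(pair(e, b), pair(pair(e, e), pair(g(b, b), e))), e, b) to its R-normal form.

pair(pair(e, e), pair(b, e))

1. m(pair(pair(e, b), pair(pair(e, e), pair(g(b, b), e))), e, b)  →  pair(pair(e, e), pair(g(b, b), e))   [R3 at ε]
2. pair(pair(e, e), pair(g(b, b), e))  →  pair(pair(e, e), pair(b, e))   [R1 at 2.1]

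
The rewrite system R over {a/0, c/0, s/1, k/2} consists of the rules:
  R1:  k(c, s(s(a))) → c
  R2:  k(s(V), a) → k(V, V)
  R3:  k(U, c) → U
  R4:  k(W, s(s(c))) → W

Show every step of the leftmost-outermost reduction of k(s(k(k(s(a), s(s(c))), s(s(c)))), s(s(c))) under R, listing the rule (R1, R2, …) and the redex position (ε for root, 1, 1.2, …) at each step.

s(s(a))

1. k(s(k(k(s(a), s(s(c))), s(s(c)))), s(s(c)))  →  s(k(k(s(a), s(s(c))), s(s(c))))   [R4 at ε]
2. s(k(k(s(a), s(s(c))), s(s(c))))  →  s(k(s(a), s(s(c))))   [R4 at 1]
3. s(k(s(a), s(s(c))))  →  s(s(a))   [R4 at 1]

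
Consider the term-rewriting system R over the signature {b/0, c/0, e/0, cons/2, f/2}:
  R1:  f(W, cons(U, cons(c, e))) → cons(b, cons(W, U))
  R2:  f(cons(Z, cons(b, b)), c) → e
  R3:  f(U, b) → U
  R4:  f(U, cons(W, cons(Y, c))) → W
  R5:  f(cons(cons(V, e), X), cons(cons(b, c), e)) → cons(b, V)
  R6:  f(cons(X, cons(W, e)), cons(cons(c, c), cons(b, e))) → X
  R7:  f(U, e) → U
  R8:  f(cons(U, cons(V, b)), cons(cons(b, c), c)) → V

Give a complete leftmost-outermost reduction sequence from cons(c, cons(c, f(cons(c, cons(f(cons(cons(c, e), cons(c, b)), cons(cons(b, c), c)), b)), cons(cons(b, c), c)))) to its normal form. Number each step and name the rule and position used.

cons(c, cons(c, c))

1. cons(c, cons(c, f(cons(c, cons(f(cons(cons(c, e), cons(c, b)), cons(cons(b, c), c)), b)), cons(cons(b, c), c))))  →  cons(c, cons(c, f(cons(cons(c, e), cons(c, b)), cons(cons(b, c), c))))   [R8 at 2.2]
2. cons(c, cons(c, f(cons(cons(c, e), cons(c, b)), cons(cons(b, c), c))))  →  cons(c, cons(c, c))   [R8 at 2.2]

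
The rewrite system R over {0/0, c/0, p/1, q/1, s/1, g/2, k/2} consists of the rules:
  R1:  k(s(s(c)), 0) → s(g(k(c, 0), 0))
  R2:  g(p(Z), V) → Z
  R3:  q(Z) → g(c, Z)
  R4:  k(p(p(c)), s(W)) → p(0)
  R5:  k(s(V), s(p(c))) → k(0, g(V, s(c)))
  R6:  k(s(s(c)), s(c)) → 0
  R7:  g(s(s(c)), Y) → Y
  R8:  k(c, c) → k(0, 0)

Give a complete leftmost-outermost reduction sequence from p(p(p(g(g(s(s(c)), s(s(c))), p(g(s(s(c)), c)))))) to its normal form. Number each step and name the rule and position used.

1. p(p(p(g(g(s(s(c)), s(s(c))), p(g(s(s(c)), c))))))  →  p(p(p(g(s(s(c)), p(g(s(s(c)), c))))))   [R7 at 1.1.1.1]
2. p(p(p(g(s(s(c)), p(g(s(s(c)), c))))))  →  p(p(p(p(g(s(s(c)), c)))))   [R7 at 1.1.1]
3. p(p(p(p(g(s(s(c)), c)))))  →  p(p(p(p(c))))   [R7 at 1.1.1.1]

p(p(p(p(c))))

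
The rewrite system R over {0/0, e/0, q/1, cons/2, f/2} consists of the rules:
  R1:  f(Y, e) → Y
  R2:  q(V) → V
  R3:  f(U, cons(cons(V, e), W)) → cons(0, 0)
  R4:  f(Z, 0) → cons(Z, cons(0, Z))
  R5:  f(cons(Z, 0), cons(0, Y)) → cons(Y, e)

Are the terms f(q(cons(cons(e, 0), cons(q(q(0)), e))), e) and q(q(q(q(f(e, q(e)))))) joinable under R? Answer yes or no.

Reduce t₁ = f(q(cons(cons(e, 0), cons(q(q(0)), e))), e):
1. f(q(cons(cons(e, 0), cons(q(q(0)), e))), e)  →  q(cons(cons(e, 0), cons(q(q(0)), e)))   [R1 at ε]
2. q(cons(cons(e, 0), cons(q(q(0)), e)))  →  cons(cons(e, 0), cons(q(q(0)), e))   [R2 at ε]
3. cons(cons(e, 0), cons(q(q(0)), e))  →  cons(cons(e, 0), cons(q(0), e))   [R2 at 2.1]
4. cons(cons(e, 0), cons(q(0), e))  →  cons(cons(e, 0), cons(0, e))   [R2 at 2.1]

Reduce t₂ = q(q(q(q(f(e, q(e)))))):
1. q(q(q(q(f(e, q(e))))))  →  q(q(q(f(e, q(e)))))   [R2 at ε]
2. q(q(q(f(e, q(e)))))  →  q(q(f(e, q(e))))   [R2 at ε]
3. q(q(f(e, q(e))))  →  q(f(e, q(e)))   [R2 at ε]
4. q(f(e, q(e)))  →  f(e, q(e))   [R2 at ε]
5. f(e, q(e))  →  f(e, e)   [R2 at 2]
6. f(e, e)  →  e   [R1 at ε]

no — NF(t₁) = cons(cons(e, 0), cons(0, e)), NF(t₂) = e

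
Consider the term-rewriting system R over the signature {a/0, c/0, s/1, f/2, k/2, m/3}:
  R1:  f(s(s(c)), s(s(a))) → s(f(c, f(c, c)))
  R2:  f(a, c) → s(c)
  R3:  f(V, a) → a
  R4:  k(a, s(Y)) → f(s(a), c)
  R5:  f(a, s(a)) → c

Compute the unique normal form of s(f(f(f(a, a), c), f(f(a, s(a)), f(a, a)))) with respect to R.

s(a)

1. s(f(f(f(a, a), c), f(f(a, s(a)), f(a, a))))  →  s(f(f(a, c), f(f(a, s(a)), f(a, a))))   [R3 at 1.1.1]
2. s(f(f(a, c), f(f(a, s(a)), f(a, a))))  →  s(f(s(c), f(f(a, s(a)), f(a, a))))   [R2 at 1.1]
3. s(f(s(c), f(f(a, s(a)), f(a, a))))  →  s(f(s(c), f(c, f(a, a))))   [R5 at 1.2.1]
4. s(f(s(c), f(c, f(a, a))))  →  s(f(s(c), f(c, a)))   [R3 at 1.2.2]
5. s(f(s(c), f(c, a)))  →  s(f(s(c), a))   [R3 at 1.2]
6. s(f(s(c), a))  →  s(a)   [R3 at 1]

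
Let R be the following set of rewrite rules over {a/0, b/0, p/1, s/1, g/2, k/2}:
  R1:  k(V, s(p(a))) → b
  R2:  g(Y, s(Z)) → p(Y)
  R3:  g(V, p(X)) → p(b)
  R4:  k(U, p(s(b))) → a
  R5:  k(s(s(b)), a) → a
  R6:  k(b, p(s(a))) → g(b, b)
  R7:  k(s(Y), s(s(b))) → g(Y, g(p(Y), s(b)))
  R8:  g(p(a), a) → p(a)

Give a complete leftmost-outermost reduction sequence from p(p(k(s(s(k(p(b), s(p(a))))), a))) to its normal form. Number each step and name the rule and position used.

1. p(p(k(s(s(k(p(b), s(p(a))))), a)))  →  p(p(k(s(s(b)), a)))   [R1 at 1.1.1.1.1]
2. p(p(k(s(s(b)), a)))  →  p(p(a))   [R5 at 1.1]

p(p(a))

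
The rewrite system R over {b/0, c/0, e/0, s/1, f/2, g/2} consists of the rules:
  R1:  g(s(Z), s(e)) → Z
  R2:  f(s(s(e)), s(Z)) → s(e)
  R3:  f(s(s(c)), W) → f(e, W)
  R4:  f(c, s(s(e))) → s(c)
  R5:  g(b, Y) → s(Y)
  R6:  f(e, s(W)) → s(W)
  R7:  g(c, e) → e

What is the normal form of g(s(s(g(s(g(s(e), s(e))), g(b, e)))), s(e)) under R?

s(e)

1. g(s(s(g(s(g(s(e), s(e))), g(b, e)))), s(e))  →  s(g(s(g(s(e), s(e))), g(b, e)))   [R1 at ε]
2. s(g(s(g(s(e), s(e))), g(b, e)))  →  s(g(s(e), g(b, e)))   [R1 at 1.1.1]
3. s(g(s(e), g(b, e)))  →  s(g(s(e), s(e)))   [R5 at 1.2]
4. s(g(s(e), s(e)))  →  s(e)   [R1 at 1]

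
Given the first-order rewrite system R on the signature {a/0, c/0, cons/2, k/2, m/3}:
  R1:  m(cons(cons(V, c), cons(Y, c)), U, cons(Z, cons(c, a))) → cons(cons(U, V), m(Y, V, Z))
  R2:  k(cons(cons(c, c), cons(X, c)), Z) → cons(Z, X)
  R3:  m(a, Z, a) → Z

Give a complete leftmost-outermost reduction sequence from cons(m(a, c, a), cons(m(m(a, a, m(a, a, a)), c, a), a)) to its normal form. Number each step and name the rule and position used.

1. cons(m(a, c, a), cons(m(m(a, a, m(a, a, a)), c, a), a))  →  cons(c, cons(m(m(a, a, m(a, a, a)), c, a), a))   [R3 at 1]
2. cons(c, cons(m(m(a, a, m(a, a, a)), c, a), a))  →  cons(c, cons(m(m(a, a, a), c, a), a))   [R3 at 2.1.1.3]
3. cons(c, cons(m(m(a, a, a), c, a), a))  →  cons(c, cons(m(a, c, a), a))   [R3 at 2.1.1]
4. cons(c, cons(m(a, c, a), a))  →  cons(c, cons(c, a))   [R3 at 2.1]

cons(c, cons(c, a))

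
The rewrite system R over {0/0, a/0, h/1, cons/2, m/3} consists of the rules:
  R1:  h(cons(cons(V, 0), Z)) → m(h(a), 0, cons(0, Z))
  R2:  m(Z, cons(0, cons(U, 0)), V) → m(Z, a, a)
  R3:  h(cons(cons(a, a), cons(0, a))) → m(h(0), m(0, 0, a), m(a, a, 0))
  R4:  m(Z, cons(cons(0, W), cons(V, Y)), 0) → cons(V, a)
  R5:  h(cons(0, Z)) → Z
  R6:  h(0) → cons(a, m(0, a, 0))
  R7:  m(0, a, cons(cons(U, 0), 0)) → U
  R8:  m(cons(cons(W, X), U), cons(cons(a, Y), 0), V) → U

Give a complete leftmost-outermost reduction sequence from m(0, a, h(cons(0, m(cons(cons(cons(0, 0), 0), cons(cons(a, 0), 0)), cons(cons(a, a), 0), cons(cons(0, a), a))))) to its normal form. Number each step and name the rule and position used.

a

1. m(0, a, h(cons(0, m(cons(cons(cons(0, 0), 0), cons(cons(a, 0), 0)), cons(cons(a, a), 0), cons(cons(0, a), a)))))  →  m(0, a, m(cons(cons(cons(0, 0), 0), cons(cons(a, 0), 0)), cons(cons(a, a), 0), cons(cons(0, a), a)))   [R5 at 3]
2. m(0, a, m(cons(cons(cons(0, 0), 0), cons(cons(a, 0), 0)), cons(cons(a, a), 0), cons(cons(0, a), a)))  →  m(0, a, cons(cons(a, 0), 0))   [R8 at 3]
3. m(0, a, cons(cons(a, 0), 0))  →  a   [R7 at ε]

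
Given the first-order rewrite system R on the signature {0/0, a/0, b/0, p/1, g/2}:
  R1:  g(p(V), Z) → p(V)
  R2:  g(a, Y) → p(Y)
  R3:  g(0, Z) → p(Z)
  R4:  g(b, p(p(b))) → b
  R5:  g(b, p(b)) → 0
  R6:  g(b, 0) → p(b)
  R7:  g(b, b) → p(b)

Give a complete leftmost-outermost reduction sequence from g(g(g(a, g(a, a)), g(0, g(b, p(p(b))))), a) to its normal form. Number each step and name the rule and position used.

1. g(g(g(a, g(a, a)), g(0, g(b, p(p(b))))), a)  →  g(g(p(g(a, a)), g(0, g(b, p(p(b))))), a)   [R2 at 1.1]
2. g(g(p(g(a, a)), g(0, g(b, p(p(b))))), a)  →  g(p(g(a, a)), a)   [R1 at 1]
3. g(p(g(a, a)), a)  →  p(g(a, a))   [R1 at ε]
4. p(g(a, a))  →  p(p(a))   [R2 at 1]

p(p(a))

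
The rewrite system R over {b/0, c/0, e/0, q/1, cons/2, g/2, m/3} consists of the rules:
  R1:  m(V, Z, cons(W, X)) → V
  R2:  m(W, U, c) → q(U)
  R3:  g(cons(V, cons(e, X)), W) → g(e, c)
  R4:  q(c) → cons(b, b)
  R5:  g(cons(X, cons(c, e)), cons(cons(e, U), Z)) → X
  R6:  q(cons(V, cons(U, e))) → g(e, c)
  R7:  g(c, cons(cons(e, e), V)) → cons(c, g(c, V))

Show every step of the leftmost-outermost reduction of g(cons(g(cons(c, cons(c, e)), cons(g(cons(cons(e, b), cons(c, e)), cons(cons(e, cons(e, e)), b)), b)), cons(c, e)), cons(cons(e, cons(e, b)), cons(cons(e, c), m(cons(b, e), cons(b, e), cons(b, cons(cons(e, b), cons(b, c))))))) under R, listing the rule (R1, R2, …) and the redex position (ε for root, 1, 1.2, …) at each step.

1. g(cons(g(cons(c, cons(c, e)), cons(g(cons(cons(e, b), cons(c, e)), cons(cons(e, cons(e, e)), b)), b)), cons(c, e)), cons(cons(e, cons(e, b)), cons(cons(e, c), m(cons(b, e), cons(b, e), cons(b, cons(cons(e, b), cons(b, c)))))))  →  g(cons(c, cons(c, e)), cons(g(cons(cons(e, b), cons(c, e)), cons(cons(e, cons(e, e)), b)), b))   [R5 at ε]
2. g(cons(c, cons(c, e)), cons(g(cons(cons(e, b), cons(c, e)), cons(cons(e, cons(e, e)), b)), b))  →  g(cons(c, cons(c, e)), cons(cons(e, b), b))   [R5 at 2.1]
3. g(cons(c, cons(c, e)), cons(cons(e, b), b))  →  c   [R5 at ε]

c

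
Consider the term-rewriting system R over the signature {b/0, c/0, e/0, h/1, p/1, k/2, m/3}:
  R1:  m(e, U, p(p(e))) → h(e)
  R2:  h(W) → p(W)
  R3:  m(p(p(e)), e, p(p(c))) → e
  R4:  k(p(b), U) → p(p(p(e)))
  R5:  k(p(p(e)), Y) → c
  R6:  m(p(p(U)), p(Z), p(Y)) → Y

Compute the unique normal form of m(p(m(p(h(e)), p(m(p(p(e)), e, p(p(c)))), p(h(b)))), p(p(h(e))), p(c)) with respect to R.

1. m(p(m(p(h(e)), p(m(p(p(e)), e, p(p(c)))), p(h(b)))), p(p(h(e))), p(c))  →  m(p(m(p(p(e)), p(m(p(p(e)), e, p(p(c)))), p(h(b)))), p(p(h(e))), p(c))   [R2 at 1.1.1.1]
2. m(p(m(p(p(e)), p(m(p(p(e)), e, p(p(c)))), p(h(b)))), p(p(h(e))), p(c))  →  m(p(h(b)), p(p(h(e))), p(c))   [R6 at 1.1]
3. m(p(h(b)), p(p(h(e))), p(c))  →  m(p(p(b)), p(p(h(e))), p(c))   [R2 at 1.1]
4. m(p(p(b)), p(p(h(e))), p(c))  →  c   [R6 at ε]

c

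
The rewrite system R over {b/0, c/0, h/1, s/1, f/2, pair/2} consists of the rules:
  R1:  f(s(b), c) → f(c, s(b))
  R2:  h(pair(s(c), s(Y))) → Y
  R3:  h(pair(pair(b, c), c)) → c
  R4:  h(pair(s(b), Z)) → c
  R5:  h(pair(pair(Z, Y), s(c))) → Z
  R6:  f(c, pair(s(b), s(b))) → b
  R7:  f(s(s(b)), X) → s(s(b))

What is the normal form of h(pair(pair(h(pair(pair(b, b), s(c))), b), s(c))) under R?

1. h(pair(pair(h(pair(pair(b, b), s(c))), b), s(c)))  →  h(pair(pair(b, b), s(c)))   [R5 at ε]
2. h(pair(pair(b, b), s(c)))  →  b   [R5 at ε]

b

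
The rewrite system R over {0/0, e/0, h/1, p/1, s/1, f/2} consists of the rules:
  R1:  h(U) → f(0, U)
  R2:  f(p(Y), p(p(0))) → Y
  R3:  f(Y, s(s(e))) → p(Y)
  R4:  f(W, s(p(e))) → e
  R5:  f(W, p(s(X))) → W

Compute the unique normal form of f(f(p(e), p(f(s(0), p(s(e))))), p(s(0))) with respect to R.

p(e)

1. f(f(p(e), p(f(s(0), p(s(e))))), p(s(0)))  →  f(p(e), p(f(s(0), p(s(e)))))   [R5 at ε]
2. f(p(e), p(f(s(0), p(s(e)))))  →  f(p(e), p(s(0)))   [R5 at 2.1]
3. f(p(e), p(s(0)))  →  p(e)   [R5 at ε]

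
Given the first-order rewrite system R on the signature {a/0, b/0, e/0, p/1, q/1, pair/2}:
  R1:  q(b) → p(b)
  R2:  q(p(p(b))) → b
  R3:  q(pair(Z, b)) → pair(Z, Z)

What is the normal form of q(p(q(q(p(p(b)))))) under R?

b

1. q(p(q(q(p(p(b))))))  →  q(p(q(b)))   [R2 at 1.1.1]
2. q(p(q(b)))  →  q(p(p(b)))   [R1 at 1.1]
3. q(p(p(b)))  →  b   [R2 at ε]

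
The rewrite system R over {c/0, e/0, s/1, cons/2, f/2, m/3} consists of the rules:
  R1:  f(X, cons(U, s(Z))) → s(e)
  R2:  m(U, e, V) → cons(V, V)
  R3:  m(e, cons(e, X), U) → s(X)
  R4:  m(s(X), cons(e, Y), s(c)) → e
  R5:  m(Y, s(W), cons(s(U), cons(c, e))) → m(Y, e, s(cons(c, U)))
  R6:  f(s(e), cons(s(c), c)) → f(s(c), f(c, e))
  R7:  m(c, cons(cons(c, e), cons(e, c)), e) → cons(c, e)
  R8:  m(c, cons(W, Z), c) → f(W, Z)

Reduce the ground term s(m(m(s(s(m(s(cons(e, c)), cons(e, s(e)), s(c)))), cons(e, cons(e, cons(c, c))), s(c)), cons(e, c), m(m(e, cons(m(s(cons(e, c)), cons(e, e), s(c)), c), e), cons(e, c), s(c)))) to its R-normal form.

1. s(m(m(s(s(m(s(cons(e, c)), cons(e, s(e)), s(c)))), cons(e, cons(e, cons(c, c))), s(c)), cons(e, c), m(m(e, cons(m(s(cons(e, c)), cons(e, e), s(c)), c), e), cons(e, c), s(c))))  →  s(m(e, cons(e, c), m(m(e, cons(m(s(cons(e, c)), cons(e, e), s(c)), c), e), cons(e, c), s(c))))   [R4 at 1.1]
2. s(m(e, cons(e, c), m(m(e, cons(m(s(cons(e, c)), cons(e, e), s(c)), c), e), cons(e, c), s(c))))  →  s(s(c))   [R3 at 1]

s(s(c))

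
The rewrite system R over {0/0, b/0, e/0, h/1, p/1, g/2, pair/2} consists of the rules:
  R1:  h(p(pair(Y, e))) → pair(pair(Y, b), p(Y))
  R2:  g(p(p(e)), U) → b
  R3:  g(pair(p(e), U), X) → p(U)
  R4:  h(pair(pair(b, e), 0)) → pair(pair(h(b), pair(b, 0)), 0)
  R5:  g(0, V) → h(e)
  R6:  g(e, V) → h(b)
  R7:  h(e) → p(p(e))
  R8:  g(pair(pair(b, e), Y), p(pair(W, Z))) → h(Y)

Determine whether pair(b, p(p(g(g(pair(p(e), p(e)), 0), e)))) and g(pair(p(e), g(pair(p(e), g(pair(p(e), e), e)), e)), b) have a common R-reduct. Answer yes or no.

Reduce t₁ = pair(b, p(p(g(g(pair(p(e), p(e)), 0), e)))):
1. pair(b, p(p(g(g(pair(p(e), p(e)), 0), e))))  →  pair(b, p(p(g(p(p(e)), e))))   [R3 at 2.1.1.1]
2. pair(b, p(p(g(p(p(e)), e))))  →  pair(b, p(p(b)))   [R2 at 2.1.1]

Reduce t₂ = g(pair(p(e), g(pair(p(e), g(pair(p(e), e), e)), e)), b):
1. g(pair(p(e), g(pair(p(e), g(pair(p(e), e), e)), e)), b)  →  p(g(pair(p(e), g(pair(p(e), e), e)), e))   [R3 at ε]
2. p(g(pair(p(e), g(pair(p(e), e), e)), e))  →  p(p(g(pair(p(e), e), e)))   [R3 at 1]
3. p(p(g(pair(p(e), e), e)))  →  p(p(p(e)))   [R3 at 1.1]

no — NF(t₁) = pair(b, p(p(b))), NF(t₂) = p(p(p(e)))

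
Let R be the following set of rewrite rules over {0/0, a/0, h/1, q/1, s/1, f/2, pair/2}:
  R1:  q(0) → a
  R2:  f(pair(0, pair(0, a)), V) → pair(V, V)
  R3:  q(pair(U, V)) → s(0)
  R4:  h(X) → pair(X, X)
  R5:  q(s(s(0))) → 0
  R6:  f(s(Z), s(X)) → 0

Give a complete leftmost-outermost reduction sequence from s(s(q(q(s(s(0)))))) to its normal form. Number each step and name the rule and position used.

1. s(s(q(q(s(s(0))))))  →  s(s(q(0)))   [R5 at 1.1.1]
2. s(s(q(0)))  →  s(s(a))   [R1 at 1.1]

s(s(a))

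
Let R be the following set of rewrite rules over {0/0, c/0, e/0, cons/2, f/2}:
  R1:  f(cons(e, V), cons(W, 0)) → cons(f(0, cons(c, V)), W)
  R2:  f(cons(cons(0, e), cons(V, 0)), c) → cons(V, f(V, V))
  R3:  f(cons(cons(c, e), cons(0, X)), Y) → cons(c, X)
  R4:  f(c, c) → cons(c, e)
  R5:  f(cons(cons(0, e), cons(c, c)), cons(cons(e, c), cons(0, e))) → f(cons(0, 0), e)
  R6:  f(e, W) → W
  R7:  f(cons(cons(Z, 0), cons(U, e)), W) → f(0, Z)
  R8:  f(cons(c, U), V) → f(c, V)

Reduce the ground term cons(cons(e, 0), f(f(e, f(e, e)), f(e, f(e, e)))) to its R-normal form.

1. cons(cons(e, 0), f(f(e, f(e, e)), f(e, f(e, e))))  →  cons(cons(e, 0), f(f(e, e), f(e, f(e, e))))   [R6 at 2.1]
2. cons(cons(e, 0), f(f(e, e), f(e, f(e, e))))  →  cons(cons(e, 0), f(e, f(e, f(e, e))))   [R6 at 2.1]
3. cons(cons(e, 0), f(e, f(e, f(e, e))))  →  cons(cons(e, 0), f(e, f(e, e)))   [R6 at 2]
4. cons(cons(e, 0), f(e, f(e, e)))  →  cons(cons(e, 0), f(e, e))   [R6 at 2]
5. cons(cons(e, 0), f(e, e))  →  cons(cons(e, 0), e)   [R6 at 2]

cons(cons(e, 0), e)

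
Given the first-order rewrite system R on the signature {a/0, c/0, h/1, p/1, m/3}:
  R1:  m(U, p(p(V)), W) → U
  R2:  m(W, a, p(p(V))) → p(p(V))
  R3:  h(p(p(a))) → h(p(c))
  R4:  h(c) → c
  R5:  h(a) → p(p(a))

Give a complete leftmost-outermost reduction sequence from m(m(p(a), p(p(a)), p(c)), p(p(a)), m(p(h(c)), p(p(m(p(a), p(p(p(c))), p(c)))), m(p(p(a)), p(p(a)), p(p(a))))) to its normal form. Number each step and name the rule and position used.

p(a)

1. m(m(p(a), p(p(a)), p(c)), p(p(a)), m(p(h(c)), p(p(m(p(a), p(p(p(c))), p(c)))), m(p(p(a)), p(p(a)), p(p(a)))))  →  m(p(a), p(p(a)), p(c))   [R1 at ε]
2. m(p(a), p(p(a)), p(c))  →  p(a)   [R1 at ε]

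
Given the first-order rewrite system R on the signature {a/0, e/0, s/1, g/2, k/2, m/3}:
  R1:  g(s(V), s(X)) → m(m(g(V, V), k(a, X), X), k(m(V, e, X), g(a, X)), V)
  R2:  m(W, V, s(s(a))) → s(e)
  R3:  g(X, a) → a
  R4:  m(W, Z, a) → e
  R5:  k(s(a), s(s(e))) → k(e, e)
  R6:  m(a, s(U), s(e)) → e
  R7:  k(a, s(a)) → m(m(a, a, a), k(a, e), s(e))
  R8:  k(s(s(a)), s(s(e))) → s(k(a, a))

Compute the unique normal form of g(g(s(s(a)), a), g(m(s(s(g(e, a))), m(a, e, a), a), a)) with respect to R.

a

1. g(g(s(s(a)), a), g(m(s(s(g(e, a))), m(a, e, a), a), a))  →  g(a, g(m(s(s(g(e, a))), m(a, e, a), a), a))   [R3 at 1]
2. g(a, g(m(s(s(g(e, a))), m(a, e, a), a), a))  →  g(a, a)   [R3 at 2]
3. g(a, a)  →  a   [R3 at ε]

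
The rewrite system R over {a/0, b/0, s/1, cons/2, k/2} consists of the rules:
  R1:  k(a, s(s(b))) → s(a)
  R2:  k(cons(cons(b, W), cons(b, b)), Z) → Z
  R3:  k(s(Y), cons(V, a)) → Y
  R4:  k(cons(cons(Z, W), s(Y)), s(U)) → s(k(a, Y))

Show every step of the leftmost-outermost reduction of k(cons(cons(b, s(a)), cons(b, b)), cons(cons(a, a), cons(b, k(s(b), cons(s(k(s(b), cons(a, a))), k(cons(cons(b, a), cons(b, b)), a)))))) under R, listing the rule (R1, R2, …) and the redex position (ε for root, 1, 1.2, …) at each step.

cons(cons(a, a), cons(b, b))

1. k(cons(cons(b, s(a)), cons(b, b)), cons(cons(a, a), cons(b, k(s(b), cons(s(k(s(b), cons(a, a))), k(cons(cons(b, a), cons(b, b)), a))))))  →  cons(cons(a, a), cons(b, k(s(b), cons(s(k(s(b), cons(a, a))), k(cons(cons(b, a), cons(b, b)), a)))))   [R2 at ε]
2. cons(cons(a, a), cons(b, k(s(b), cons(s(k(s(b), cons(a, a))), k(cons(cons(b, a), cons(b, b)), a)))))  →  cons(cons(a, a), cons(b, k(s(b), cons(s(b), k(cons(cons(b, a), cons(b, b)), a)))))   [R3 at 2.2.2.1.1]
3. cons(cons(a, a), cons(b, k(s(b), cons(s(b), k(cons(cons(b, a), cons(b, b)), a)))))  →  cons(cons(a, a), cons(b, k(s(b), cons(s(b), a))))   [R2 at 2.2.2.2]
4. cons(cons(a, a), cons(b, k(s(b), cons(s(b), a))))  →  cons(cons(a, a), cons(b, b))   [R3 at 2.2]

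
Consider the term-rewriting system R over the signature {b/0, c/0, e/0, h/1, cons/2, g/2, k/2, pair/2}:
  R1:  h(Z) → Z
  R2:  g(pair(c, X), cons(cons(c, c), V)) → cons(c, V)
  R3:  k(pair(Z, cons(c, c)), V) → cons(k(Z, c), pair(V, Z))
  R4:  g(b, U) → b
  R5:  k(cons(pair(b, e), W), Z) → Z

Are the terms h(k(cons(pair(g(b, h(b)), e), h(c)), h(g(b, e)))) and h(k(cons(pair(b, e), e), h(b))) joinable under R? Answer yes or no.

Reduce t₁ = h(k(cons(pair(g(b, h(b)), e), h(c)), h(g(b, e)))):
1. h(k(cons(pair(g(b, h(b)), e), h(c)), h(g(b, e))))  →  k(cons(pair(g(b, h(b)), e), h(c)), h(g(b, e)))   [R1 at ε]
2. k(cons(pair(g(b, h(b)), e), h(c)), h(g(b, e)))  →  k(cons(pair(b, e), h(c)), h(g(b, e)))   [R4 at 1.1.1]
3. k(cons(pair(b, e), h(c)), h(g(b, e)))  →  h(g(b, e))   [R5 at ε]
4. h(g(b, e))  →  g(b, e)   [R1 at ε]
5. g(b, e)  →  b   [R4 at ε]

Reduce t₂ = h(k(cons(pair(b, e), e), h(b))):
1. h(k(cons(pair(b, e), e), h(b)))  →  k(cons(pair(b, e), e), h(b))   [R1 at ε]
2. k(cons(pair(b, e), e), h(b))  →  h(b)   [R5 at ε]
3. h(b)  →  b   [R1 at ε]

yes — NF(t₁) = b, NF(t₂) = b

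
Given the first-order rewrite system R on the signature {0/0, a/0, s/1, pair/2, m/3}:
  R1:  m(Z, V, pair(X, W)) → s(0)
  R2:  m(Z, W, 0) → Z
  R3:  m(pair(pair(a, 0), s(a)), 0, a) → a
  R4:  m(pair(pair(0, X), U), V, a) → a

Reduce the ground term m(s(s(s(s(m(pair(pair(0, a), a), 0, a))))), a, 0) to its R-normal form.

s(s(s(s(a))))

1. m(s(s(s(s(m(pair(pair(0, a), a), 0, a))))), a, 0)  →  s(s(s(s(m(pair(pair(0, a), a), 0, a)))))   [R2 at ε]
2. s(s(s(s(m(pair(pair(0, a), a), 0, a)))))  →  s(s(s(s(a))))   [R4 at 1.1.1.1]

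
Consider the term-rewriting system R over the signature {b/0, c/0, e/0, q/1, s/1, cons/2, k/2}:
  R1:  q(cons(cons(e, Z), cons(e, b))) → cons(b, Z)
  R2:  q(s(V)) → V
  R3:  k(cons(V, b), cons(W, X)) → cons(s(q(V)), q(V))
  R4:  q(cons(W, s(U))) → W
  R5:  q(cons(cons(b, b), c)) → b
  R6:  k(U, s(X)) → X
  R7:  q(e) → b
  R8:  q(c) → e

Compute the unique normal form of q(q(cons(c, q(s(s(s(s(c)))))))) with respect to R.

1. q(q(cons(c, q(s(s(s(s(c))))))))  →  q(q(cons(c, s(s(s(c))))))   [R2 at 1.1.2]
2. q(q(cons(c, s(s(s(c))))))  →  q(c)   [R4 at 1]
3. q(c)  →  e   [R8 at ε]

e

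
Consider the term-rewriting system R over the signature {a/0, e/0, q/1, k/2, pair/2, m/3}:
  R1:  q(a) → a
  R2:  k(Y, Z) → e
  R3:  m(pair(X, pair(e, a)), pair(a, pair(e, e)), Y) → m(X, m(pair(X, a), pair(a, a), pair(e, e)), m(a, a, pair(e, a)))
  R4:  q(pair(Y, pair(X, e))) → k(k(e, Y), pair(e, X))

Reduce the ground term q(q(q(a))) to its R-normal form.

a

1. q(q(q(a)))  →  q(q(a))   [R1 at 1.1]
2. q(q(a))  →  q(a)   [R1 at 1]
3. q(a)  →  a   [R1 at ε]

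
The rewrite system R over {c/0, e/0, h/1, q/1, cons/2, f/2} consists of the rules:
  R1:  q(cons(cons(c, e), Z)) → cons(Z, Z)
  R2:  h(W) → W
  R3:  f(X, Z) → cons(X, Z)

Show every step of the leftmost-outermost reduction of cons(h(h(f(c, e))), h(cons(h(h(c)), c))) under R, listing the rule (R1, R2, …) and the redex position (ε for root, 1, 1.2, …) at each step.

1. cons(h(h(f(c, e))), h(cons(h(h(c)), c)))  →  cons(h(f(c, e)), h(cons(h(h(c)), c)))   [R2 at 1]
2. cons(h(f(c, e)), h(cons(h(h(c)), c)))  →  cons(f(c, e), h(cons(h(h(c)), c)))   [R2 at 1]
3. cons(f(c, e), h(cons(h(h(c)), c)))  →  cons(cons(c, e), h(cons(h(h(c)), c)))   [R3 at 1]
4. cons(cons(c, e), h(cons(h(h(c)), c)))  →  cons(cons(c, e), cons(h(h(c)), c))   [R2 at 2]
5. cons(cons(c, e), cons(h(h(c)), c))  →  cons(cons(c, e), cons(h(c), c))   [R2 at 2.1]
6. cons(cons(c, e), cons(h(c), c))  →  cons(cons(c, e), cons(c, c))   [R2 at 2.1]

cons(cons(c, e), cons(c, c))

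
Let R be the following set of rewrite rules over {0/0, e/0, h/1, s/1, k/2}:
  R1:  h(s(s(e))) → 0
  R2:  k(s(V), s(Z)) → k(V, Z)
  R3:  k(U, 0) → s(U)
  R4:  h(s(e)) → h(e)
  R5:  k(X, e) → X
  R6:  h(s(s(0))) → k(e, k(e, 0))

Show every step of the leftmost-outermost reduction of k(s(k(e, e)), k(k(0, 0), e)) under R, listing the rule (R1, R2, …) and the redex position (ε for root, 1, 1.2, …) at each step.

s(e)

1. k(s(k(e, e)), k(k(0, 0), e))  →  k(s(e), k(k(0, 0), e))   [R5 at 1.1]
2. k(s(e), k(k(0, 0), e))  →  k(s(e), k(0, 0))   [R5 at 2]
3. k(s(e), k(0, 0))  →  k(s(e), s(0))   [R3 at 2]
4. k(s(e), s(0))  →  k(e, 0)   [R2 at ε]
5. k(e, 0)  →  s(e)   [R3 at ε]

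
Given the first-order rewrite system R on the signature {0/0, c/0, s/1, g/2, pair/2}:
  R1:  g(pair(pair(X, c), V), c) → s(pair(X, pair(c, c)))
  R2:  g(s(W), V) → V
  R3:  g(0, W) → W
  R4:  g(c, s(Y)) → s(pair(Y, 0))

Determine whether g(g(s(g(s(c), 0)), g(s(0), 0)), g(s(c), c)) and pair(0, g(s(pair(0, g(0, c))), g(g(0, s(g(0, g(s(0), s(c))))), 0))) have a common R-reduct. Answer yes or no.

no — NF(t₁) = c, NF(t₂) = pair(0, 0)

Reduce t₁ = g(g(s(g(s(c), 0)), g(s(0), 0)), g(s(c), c)):
1. g(g(s(g(s(c), 0)), g(s(0), 0)), g(s(c), c))  →  g(g(s(0), 0), g(s(c), c))   [R2 at 1]
2. g(g(s(0), 0), g(s(c), c))  →  g(0, g(s(c), c))   [R2 at 1]
3. g(0, g(s(c), c))  →  g(s(c), c)   [R3 at ε]
4. g(s(c), c)  →  c   [R2 at ε]

Reduce t₂ = pair(0, g(s(pair(0, g(0, c))), g(g(0, s(g(0, g(s(0), s(c))))), 0))):
1. pair(0, g(s(pair(0, g(0, c))), g(g(0, s(g(0, g(s(0), s(c))))), 0)))  →  pair(0, g(g(0, s(g(0, g(s(0), s(c))))), 0))   [R2 at 2]
2. pair(0, g(g(0, s(g(0, g(s(0), s(c))))), 0))  →  pair(0, g(s(g(0, g(s(0), s(c)))), 0))   [R3 at 2.1]
3. pair(0, g(s(g(0, g(s(0), s(c)))), 0))  →  pair(0, 0)   [R2 at 2]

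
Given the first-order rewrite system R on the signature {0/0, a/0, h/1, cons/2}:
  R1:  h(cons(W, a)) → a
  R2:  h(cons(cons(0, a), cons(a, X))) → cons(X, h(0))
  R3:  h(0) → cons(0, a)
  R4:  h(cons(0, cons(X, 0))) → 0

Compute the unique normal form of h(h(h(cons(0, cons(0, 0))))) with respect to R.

1. h(h(h(cons(0, cons(0, 0)))))  →  h(h(0))   [R4 at 1.1]
2. h(h(0))  →  h(cons(0, a))   [R3 at 1]
3. h(cons(0, a))  →  a   [R1 at ε]

a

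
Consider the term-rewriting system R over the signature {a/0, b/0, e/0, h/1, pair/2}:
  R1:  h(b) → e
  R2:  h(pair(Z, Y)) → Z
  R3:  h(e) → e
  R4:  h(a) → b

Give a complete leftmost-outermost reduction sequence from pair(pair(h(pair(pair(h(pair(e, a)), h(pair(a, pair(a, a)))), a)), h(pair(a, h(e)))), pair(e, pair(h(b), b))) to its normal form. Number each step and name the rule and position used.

pair(pair(pair(e, a), a), pair(e, pair(e, b)))

1. pair(pair(h(pair(pair(h(pair(e, a)), h(pair(a, pair(a, a)))), a)), h(pair(a, h(e)))), pair(e, pair(h(b), b)))  →  pair(pair(pair(h(pair(e, a)), h(pair(a, pair(a, a)))), h(pair(a, h(e)))), pair(e, pair(h(b), b)))   [R2 at 1.1]
2. pair(pair(pair(h(pair(e, a)), h(pair(a, pair(a, a)))), h(pair(a, h(e)))), pair(e, pair(h(b), b)))  →  pair(pair(pair(e, h(pair(a, pair(a, a)))), h(pair(a, h(e)))), pair(e, pair(h(b), b)))   [R2 at 1.1.1]
3. pair(pair(pair(e, h(pair(a, pair(a, a)))), h(pair(a, h(e)))), pair(e, pair(h(b), b)))  →  pair(pair(pair(e, a), h(pair(a, h(e)))), pair(e, pair(h(b), b)))   [R2 at 1.1.2]
4. pair(pair(pair(e, a), h(pair(a, h(e)))), pair(e, pair(h(b), b)))  →  pair(pair(pair(e, a), a), pair(e, pair(h(b), b)))   [R2 at 1.2]
5. pair(pair(pair(e, a), a), pair(e, pair(h(b), b)))  →  pair(pair(pair(e, a), a), pair(e, pair(e, b)))   [R1 at 2.2.1]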